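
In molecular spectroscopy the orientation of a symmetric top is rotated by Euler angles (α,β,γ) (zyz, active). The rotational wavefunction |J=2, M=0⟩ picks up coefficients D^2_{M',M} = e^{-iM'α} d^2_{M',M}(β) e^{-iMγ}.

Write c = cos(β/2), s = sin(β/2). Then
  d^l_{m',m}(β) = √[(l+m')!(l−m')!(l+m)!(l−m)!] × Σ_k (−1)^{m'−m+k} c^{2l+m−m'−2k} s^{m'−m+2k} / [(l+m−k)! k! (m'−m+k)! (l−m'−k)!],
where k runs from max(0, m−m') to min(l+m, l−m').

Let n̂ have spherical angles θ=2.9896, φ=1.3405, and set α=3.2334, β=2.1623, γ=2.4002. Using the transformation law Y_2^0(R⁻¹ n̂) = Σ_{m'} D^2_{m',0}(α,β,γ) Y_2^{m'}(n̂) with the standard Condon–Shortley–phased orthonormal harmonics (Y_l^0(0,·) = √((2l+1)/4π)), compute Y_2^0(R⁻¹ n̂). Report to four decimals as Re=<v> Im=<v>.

Re=-0.0679 Im=0.0000

Need the full column D^2_{m',0} for m'=−2..2 at α=3.2334, β=2.1623, γ=2.4002.
cos(β/2)=0.470314, sin(β/2)=0.882499
d^2_{-2,0}: single k=2 term ⇒ +0.421968;  D = +0.414875+0.077045i
d^2_{-1,0}: k∈[1..2] ⇒ +0.224881 -0.791783 = -0.566902;  D = +0.564515+0.051973i
d^2_{0,0}: k∈[0..2] ⇒ +0.048927 -0.689071 +0.606537 = -0.033607;  D = -0.033607+0.000000i
d^2_{1,0}: k∈[0..1] ⇒ -0.224881 +0.791783 = +0.566902;  D = -0.564515+0.051973i
d^2_{2,0}: single k=0 term ⇒ +0.421968;  D = +0.414875-0.077045i
Y_2^{m'}(θ=2.9896,φ=1.3405) and Σ D·Y over m':
  (+0.4149+0.0770i)·(-0.0079-0.0039i)  (+0.5645+0.0520i)·(-0.0264+0.1126i)  (-0.0336+0.0000i)·(+0.6091+0.0000i)  (-0.5645+0.0520i)·(+0.0264+0.1126i)  (+0.4149-0.0770i)·(-0.0079+0.0039i)
Y_2^0(R⁻¹ n̂) = -0.067944-0.000000i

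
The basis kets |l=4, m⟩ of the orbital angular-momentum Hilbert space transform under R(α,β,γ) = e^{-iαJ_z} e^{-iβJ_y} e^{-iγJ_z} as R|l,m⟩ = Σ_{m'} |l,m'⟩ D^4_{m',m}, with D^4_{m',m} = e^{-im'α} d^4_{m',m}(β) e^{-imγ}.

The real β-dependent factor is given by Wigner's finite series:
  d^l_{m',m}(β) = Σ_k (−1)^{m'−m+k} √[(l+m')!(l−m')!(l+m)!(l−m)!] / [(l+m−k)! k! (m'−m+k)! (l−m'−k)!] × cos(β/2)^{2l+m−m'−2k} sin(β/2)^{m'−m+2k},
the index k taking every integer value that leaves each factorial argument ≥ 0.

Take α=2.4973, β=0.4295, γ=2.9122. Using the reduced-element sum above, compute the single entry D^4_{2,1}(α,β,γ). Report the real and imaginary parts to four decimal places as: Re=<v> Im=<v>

First d^4_{2,1}(β=0.4295), then the phase factors e^{-i(2)α} and e^{-i(1)γ}:
Half-angle: c=0.977030, s=0.213103. N=√(720·2·120·6)=1018.233765
Admissible k: 0..2 (factorial args all ≥0)
  k=0: (−1)^1·1018.2338/(240)·0.9770^7·0.2131^1 = -0.768388
  k=1: (−1)^2·1018.2338/(48)·0.9770^5·0.2131^3 = +0.182774
  k=2: (−1)^3·1018.2338/(72)·0.9770^3·0.2131^5 = -0.005797
d^4_{2,1}(0.4295) = -0.768388 +0.182774 -0.005797 = -0.591411
D = (+0.278480+0.960442i)·(-0.591411)·(-0.973805-0.227386i) = +0.031223+0.590586i

Re=0.0312 Im=0.5906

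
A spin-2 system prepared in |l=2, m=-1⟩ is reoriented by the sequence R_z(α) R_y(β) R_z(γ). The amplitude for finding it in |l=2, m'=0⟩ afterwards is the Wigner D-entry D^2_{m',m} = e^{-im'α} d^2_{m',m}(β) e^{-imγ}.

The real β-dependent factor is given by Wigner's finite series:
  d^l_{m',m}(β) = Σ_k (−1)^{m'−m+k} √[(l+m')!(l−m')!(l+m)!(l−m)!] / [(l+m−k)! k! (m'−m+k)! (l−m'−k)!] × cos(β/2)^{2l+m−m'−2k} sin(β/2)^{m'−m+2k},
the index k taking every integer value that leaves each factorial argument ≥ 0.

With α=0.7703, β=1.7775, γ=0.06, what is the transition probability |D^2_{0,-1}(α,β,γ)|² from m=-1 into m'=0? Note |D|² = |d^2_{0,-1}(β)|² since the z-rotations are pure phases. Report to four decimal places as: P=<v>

Split into d^2_{0,-1}(β=1.7775) × two z-phases.
Half-angle: c=0.630383, s=0.776284. N=√(2·2·1·6)=4.898979
The bounds max(0,m−m')=0 and min(l+m,l−m')=1 give 2 terms
  k=0: (−1)^1·4.8990/(2)·0.6304^3·0.7763^1 = -0.476332
  k=1: (−1)^2·4.8990/(2)·0.6304^1·0.7763^3 = +0.722342
d^2_{0,-1}(1.7775) = -0.476332 +0.722342 = +0.246010
|D^2_{0,-1}|² = |d^2_{0,-1}(β)|² = (+0.246010)² = 0.060521 (the z-rotation phases have unit modulus)

P=0.0605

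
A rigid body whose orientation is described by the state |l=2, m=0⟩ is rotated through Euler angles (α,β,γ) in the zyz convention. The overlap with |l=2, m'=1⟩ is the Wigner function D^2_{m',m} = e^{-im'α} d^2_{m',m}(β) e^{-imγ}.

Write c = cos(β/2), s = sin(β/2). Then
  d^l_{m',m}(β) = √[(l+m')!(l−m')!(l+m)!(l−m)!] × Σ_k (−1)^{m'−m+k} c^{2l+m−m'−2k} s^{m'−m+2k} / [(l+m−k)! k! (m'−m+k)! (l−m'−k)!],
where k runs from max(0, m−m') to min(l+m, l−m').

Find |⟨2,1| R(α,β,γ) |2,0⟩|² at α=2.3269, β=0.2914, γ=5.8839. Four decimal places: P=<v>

D^2_{1,0}(2.3269,0.2914,5.8839) = e^{-i·1·2.3269}·d^2_{1,0}(0.2914)·e^{-i·0·5.8839}. Compute d first:
Half-angle: c=0.989405, s=0.145185. N=√(6·1·2·2)=4.898979
k∈{0,1} keeps every argument non-negative
  k=0: (−1)^1·4.8990/(2)·0.9894^3·0.1452^1 = -0.344444
  k=1: (−1)^2·4.8990/(2)·0.9894^1·0.1452^3 = +0.007417
d^2_{1,0}(0.2914) = -0.344444 +0.007417 = -0.337028
|D^2_{1,0}|² = |d^2_{1,0}(β)|² = (-0.337028)² = 0.113588 (the z-rotation phases have unit modulus)

P=0.1136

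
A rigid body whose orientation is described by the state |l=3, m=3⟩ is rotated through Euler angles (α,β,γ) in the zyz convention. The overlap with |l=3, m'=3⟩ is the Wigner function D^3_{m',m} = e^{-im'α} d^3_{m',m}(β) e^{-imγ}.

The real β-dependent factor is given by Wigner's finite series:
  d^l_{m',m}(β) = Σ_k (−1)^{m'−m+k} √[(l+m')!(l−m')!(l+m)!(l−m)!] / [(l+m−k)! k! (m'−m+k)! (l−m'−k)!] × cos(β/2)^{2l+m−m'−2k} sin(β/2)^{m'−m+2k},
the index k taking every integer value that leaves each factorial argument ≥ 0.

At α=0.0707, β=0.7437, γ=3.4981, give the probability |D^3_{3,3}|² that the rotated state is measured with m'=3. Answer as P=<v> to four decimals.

D^3_{3,3}(0.0707,0.7437,3.4981) = e^{-i·3·0.0707}·d^3_{3,3}(0.7437)·e^{-i·3·3.4981}. Compute d first:
c=cos(0.7437/2)=0.931657, s=sin(0.7437/2)=0.363340; N=√[720·1·720·1]=720.000000
Admissible k: 0..0 (factorial args all ≥0)
  k=0: (−1)^0·720.0000/(720)·0.9317^6·0.3633^0 = +0.653937
d^3_{3,3}(0.7437) = +0.653937
|D^3_{3,3}|² = |d^3_{3,3}(β)|² = (+0.653937)² = 0.427633 (the z-rotation phases have unit modulus)

P=0.4276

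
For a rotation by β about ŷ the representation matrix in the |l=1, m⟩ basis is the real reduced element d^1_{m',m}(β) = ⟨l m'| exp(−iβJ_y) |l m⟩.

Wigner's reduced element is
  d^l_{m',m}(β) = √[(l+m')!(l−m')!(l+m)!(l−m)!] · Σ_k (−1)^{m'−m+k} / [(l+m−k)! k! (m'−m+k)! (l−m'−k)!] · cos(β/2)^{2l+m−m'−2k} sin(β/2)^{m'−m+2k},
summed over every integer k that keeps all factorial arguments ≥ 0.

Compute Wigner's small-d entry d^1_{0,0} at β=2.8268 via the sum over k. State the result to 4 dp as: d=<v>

d=-0.9509

d^1_{0,0}(β=2.8268) via Wigner's sum:
With c≡cos(β/2)=0.156747 and s≡sin(β/2)=0.987639, N=[1·1·1·1]^{1/2}=1.000000
k: max(0,(0)−(0))=0 … min(1+(0),1−(0))=1
  k=0: (−1)^0·1.0000/(1)·0.1567^2·0.9876^0 = +0.024570
  k=1: (−1)^1·1.0000/(1)·0.1567^0·0.9876^2 = -0.975430
d^1_{0,0}(2.8268) = +0.024570 -0.975430 = -0.950861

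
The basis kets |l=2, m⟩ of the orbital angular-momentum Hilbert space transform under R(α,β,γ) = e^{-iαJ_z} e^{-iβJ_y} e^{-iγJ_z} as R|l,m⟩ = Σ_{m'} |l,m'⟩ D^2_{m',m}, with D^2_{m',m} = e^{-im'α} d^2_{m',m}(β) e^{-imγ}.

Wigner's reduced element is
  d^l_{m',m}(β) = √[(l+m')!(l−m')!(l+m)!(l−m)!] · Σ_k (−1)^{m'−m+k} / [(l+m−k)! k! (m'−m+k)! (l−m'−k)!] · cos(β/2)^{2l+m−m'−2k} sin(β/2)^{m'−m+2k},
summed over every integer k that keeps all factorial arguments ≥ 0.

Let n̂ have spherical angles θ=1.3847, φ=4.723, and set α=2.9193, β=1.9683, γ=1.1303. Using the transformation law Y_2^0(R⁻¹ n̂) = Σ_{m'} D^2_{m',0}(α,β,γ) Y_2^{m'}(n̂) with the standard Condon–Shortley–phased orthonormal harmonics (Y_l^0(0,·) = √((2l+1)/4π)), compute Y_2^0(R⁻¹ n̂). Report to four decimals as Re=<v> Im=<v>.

Need the full column D^2_{m',0} for m'=−2..2 at α=2.9193, β=1.9683, γ=1.1303.
cos(β/2)=0.553571, sin(β/2)=0.832802
d^2_{-2,0}: single k=2 term ⇒ +0.520602;  D = +0.469994-0.223902i
d^2_{-1,0}: k∈[1..2] ⇒ +0.346049 -0.783203 = -0.437154;  D = +0.426397-0.096378i
d^2_{0,0}: k∈[0..2] ⇒ +0.093906 -0.850140 +0.481024 = -0.275210;  D = -0.275210+0.000000i
d^2_{1,0}: k∈[0..1] ⇒ -0.346049 +0.783203 = +0.437154;  D = -0.426397-0.096378i
d^2_{2,0}: single k=0 term ⇒ +0.520602;  D = +0.469994+0.223902i
Y_2^{m'}(θ=1.3847,φ=4.723) and Σ D·Y over m':
  (+0.4700-0.2239i)·(-0.3730+0.0079i)  (+0.4264-0.0964i)·(+0.0015+0.1405i)  (-0.2752+0.0000i)·(-0.2830+0.0000i)  (-0.4264-0.0964i)·(-0.0015+0.1405i)  (+0.4700+0.2239i)·(-0.3730-0.0079i)
Y_2^0(R⁻¹ n̂) = -0.240808-0.000000i

Re=-0.2408 Im=0.0000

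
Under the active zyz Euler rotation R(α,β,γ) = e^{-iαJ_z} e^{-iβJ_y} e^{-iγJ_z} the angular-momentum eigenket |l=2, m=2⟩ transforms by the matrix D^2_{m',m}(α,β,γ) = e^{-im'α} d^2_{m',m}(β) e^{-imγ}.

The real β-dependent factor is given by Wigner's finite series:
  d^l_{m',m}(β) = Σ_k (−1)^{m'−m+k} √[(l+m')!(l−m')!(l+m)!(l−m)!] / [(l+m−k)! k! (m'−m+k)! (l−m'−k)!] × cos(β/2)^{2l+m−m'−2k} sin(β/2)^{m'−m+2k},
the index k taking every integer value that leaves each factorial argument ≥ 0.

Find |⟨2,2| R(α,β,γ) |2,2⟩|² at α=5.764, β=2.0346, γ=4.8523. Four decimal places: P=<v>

P=0.0058

First d^2_{2,2}(β=2.0346), then the phase factors e^{-i(2)α} and e^{-i(2)γ}:
Half-angle: c=0.525665, s=0.850692. N=√(24·1·24·1)=24.000000
Admissible k: 0..0 (factorial args all ≥0)
  k=0: (−1)^0·24.0000/(24)·0.5257^4·0.8507^0 = +0.076355
d^2_{2,2}(2.0346) = +0.076355
|D^2_{2,2}|² = |d^2_{2,2}(β)|² = (+0.076355)² = 0.005830 (the z-rotation phases have unit modulus)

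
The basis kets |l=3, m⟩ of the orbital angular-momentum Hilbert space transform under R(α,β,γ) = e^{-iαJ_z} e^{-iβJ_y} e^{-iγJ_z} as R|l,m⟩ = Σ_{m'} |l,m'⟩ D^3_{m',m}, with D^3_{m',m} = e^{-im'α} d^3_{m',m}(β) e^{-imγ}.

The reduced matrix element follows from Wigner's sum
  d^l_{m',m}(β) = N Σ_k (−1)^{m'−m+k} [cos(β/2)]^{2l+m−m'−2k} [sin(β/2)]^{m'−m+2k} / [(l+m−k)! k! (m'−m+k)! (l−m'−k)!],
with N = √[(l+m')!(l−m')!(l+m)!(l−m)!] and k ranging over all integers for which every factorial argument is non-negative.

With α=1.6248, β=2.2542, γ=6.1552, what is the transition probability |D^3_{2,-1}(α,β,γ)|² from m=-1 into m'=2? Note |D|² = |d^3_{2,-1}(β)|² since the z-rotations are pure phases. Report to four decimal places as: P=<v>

First d^3_{2,-1}(β=2.2542), then the phase factors e^{-i(2)α} and e^{-i(-1)γ}:
With c≡cos(β/2)=0.429281 and s≡sin(β/2)=0.903171, N=[120·1·2·24]^{1/2}=75.894664
k: max(0,(-1)−(2))=0 … min(3+(-1),3−(2))=1
  k=0: (−1)^3·75.8947/(12)·0.4293^3·0.9032^3 = -0.368608
  k=1: (−1)^4·75.8947/(24)·0.4293^1·0.9032^5 = +0.815815
d^3_{2,-1}(2.2542) = -0.368608 +0.815815 = +0.447207
|D^3_{2,-1}|² = |d^3_{2,-1}(β)|² = (+0.447207)² = 0.199994 (the z-rotation phases have unit modulus)

P=0.2000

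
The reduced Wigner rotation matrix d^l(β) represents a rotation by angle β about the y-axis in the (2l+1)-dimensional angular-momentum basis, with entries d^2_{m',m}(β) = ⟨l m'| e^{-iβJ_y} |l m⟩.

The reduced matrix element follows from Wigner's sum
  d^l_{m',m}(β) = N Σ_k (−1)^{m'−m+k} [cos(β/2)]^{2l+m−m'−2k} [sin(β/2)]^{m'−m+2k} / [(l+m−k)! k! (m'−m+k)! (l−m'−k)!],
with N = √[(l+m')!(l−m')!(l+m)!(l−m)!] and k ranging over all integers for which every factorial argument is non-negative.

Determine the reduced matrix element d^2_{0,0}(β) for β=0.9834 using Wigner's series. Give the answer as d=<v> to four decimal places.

d^2_{0,0}(β=0.9834) via Wigner's sum:
With c≡cos(β/2)=0.881532 and s≡sin(β/2)=0.472125, N=[2·2·2·2]^{1/2}=4.000000
Admissible k: 0..2 (factorial args all ≥0)
  k=0: (−1)^0·4.0000/(4)·0.8815^4·0.4721^0 = +0.603881
  k=1: (−1)^1·4.0000/(1)·0.8815^2·0.4721^2 = -0.692867
  k=2: (−1)^2·4.0000/(4)·0.8815^0·0.4721^4 = +0.049685
d^2_{0,0}(0.9834) = +0.603881 -0.692867 +0.049685 = -0.039301

d=-0.0393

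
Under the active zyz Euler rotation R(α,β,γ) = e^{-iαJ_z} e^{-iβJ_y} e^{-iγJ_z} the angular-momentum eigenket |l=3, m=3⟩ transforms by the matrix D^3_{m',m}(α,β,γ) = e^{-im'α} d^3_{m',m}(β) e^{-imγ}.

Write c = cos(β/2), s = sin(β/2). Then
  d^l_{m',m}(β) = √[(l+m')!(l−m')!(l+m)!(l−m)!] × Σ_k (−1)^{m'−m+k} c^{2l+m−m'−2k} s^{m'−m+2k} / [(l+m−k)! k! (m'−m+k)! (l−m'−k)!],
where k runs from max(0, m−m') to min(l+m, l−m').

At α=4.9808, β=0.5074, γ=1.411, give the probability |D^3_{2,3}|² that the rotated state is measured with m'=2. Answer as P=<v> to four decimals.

P=0.2730

Split into d^3_{2,3}(β=0.5074) × two z-phases.
Half-angle: c=0.967990, s=0.250987. N=√(120·1·720·1)=293.938769
Admissible k: 1..1 (factorial args all ≥0)
  k=1: (−1)^0·293.9388/(120)·0.9680^5·0.2510^1 = +0.522495
d^3_{2,3}(0.5074) = +0.522495
|D^3_{2,3}|² = |d^3_{2,3}(β)|² = (+0.522495)² = 0.273001 (the z-rotation phases have unit modulus)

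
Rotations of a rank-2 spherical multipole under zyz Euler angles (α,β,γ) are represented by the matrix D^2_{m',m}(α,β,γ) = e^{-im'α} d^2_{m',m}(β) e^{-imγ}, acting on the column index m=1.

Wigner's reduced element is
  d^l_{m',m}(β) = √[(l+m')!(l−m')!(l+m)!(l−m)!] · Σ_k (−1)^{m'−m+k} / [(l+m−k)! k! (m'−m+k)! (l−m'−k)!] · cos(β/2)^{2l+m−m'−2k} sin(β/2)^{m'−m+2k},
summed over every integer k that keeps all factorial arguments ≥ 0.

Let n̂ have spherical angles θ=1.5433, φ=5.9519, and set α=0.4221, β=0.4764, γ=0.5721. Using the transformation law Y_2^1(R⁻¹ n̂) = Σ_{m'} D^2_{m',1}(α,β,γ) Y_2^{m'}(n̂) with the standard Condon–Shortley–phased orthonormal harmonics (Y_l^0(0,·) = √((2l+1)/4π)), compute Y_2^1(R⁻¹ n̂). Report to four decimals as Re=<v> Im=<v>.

Need the full column D^2_{m',1} for m'=−2..2 at α=0.4221, β=0.4764, γ=0.5721.
cos(β/2)=0.971764, sin(β/2)=0.235954
d^2_{-2,1}: single k=3 term ⇒ +0.025531;  D = +0.024592+0.006862i
d^2_{-1,1}: k∈[2..3] ⇒ +0.157724 -0.003100 = +0.154624;  D = +0.152888-0.023107i
d^2_{0,1}: k∈[1..2] ⇒ +0.530378 -0.031269 = +0.499109;  D = +0.419634-0.270217i
d^2_{1,1}: k∈[0..1] ⇒ +0.891751 -0.157724 = +0.734027;  D = +0.400172-0.615352i
d^2_{2,1}: single k=0 term ⇒ -0.433052;  D = -0.066639+0.427894i
Y_2^{m'}(θ=1.5433,φ=5.9519) and Σ D·Y over m':
  (+0.0246+0.0069i)·(+0.3043+0.2374i)  (+0.1529-0.0231i)·(+0.0201+0.0069i)  (+0.4196-0.2702i)·(-0.3147+0.0000i)  (+0.4002-0.6154i)·(-0.0201+0.0069i)  (-0.0666+0.4279i)·(+0.3043-0.2374i)
Y_2^1(R⁻¹ n̂) = -0.045432+0.254704i

Re=-0.0454 Im=0.2547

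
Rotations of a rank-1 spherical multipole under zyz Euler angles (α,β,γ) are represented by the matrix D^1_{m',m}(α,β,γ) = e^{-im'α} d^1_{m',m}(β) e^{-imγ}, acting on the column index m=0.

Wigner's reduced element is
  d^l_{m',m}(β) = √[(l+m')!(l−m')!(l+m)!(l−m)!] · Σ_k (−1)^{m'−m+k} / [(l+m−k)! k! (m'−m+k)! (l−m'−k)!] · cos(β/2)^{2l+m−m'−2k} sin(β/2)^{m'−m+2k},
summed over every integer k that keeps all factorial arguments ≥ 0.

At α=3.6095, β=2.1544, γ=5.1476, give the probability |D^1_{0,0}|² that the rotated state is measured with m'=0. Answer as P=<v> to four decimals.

D^1_{0,0}(3.6095,2.1544,5.1476) = e^{-i·0·3.6095}·d^1_{0,0}(2.1544)·e^{-i·0·5.1476}. Compute d first:
c=cos(2.1544/2)=0.473796, s=sin(2.1544/2)=0.880635; N=√[1·1·1·1]=1.000000
k: max(0,(0)−(0))=0 … min(1+(0),1−(0))=1
  k=0: (−1)^0·1.0000/(1)·0.4738^2·0.8806^0 = +0.224483
  k=1: (−1)^1·1.0000/(1)·0.4738^0·0.8806^2 = -0.775517
d^1_{0,0}(2.1544) = +0.224483 -0.775517 = -0.551035
|D^1_{0,0}|² = |d^1_{0,0}(β)|² = (-0.551035)² = 0.303639 (the z-rotation phases have unit modulus)

P=0.3036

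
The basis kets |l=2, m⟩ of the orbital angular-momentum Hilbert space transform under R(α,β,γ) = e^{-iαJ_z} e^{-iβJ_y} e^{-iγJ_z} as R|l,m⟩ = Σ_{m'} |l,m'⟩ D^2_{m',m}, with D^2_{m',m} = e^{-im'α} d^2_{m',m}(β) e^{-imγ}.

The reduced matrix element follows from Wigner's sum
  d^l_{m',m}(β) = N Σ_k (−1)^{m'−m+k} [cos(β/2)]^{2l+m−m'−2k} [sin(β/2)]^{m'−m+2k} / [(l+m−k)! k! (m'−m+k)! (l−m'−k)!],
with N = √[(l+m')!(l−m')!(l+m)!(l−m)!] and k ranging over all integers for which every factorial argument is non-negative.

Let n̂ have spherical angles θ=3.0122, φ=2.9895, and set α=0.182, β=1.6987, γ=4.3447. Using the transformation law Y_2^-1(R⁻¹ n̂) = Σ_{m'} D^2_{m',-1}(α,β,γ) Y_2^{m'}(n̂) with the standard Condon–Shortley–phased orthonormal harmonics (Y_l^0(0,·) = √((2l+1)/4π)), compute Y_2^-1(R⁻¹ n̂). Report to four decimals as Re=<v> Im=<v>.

Re=-0.0017 Im=-0.0040

Need the full column D^2_{m',-1} for m'=−2..2 at α=0.182, β=1.6987, γ=4.3447.
cos(β/2)=0.660471, sin(β/2)=0.750851
d^2_{-2,-1}: single k=1 term ⇒ +0.432659;  D = -0.001596-0.432656i
d^2_{-1,-1}: k∈[0..1] ⇒ +0.190290 -0.737797 = -0.547507;  D = +0.101083+0.538095i
d^2_{0,-1}: k∈[0..1] ⇒ -0.529897 +0.684844 = +0.154946;  D = -0.055697-0.144590i
d^2_{1,-1}: k∈[0..1] ⇒ +0.737797 -0.317845 = +0.419952;  D = -0.219392-0.358088i
d^2_{2,-1}: single k=0 term ⇒ -0.559172;  D = +0.373598+0.416051i
Y_2^{m'}(θ=3.0122,φ=2.9895) and Σ D·Y over m':
  (-0.0016-0.4327i)·(+0.0061+0.0019i)  (+0.1011+0.5381i)·(+0.0977+0.0150i)  (-0.0557-0.1446i)·(+0.6150+0.0000i)  (-0.2194-0.3581i)·(-0.0977+0.0150i)  (+0.3736+0.4161i)·(+0.0061-0.0019i)
Y_2^-1(R⁻¹ n̂) = -0.001721-0.003959i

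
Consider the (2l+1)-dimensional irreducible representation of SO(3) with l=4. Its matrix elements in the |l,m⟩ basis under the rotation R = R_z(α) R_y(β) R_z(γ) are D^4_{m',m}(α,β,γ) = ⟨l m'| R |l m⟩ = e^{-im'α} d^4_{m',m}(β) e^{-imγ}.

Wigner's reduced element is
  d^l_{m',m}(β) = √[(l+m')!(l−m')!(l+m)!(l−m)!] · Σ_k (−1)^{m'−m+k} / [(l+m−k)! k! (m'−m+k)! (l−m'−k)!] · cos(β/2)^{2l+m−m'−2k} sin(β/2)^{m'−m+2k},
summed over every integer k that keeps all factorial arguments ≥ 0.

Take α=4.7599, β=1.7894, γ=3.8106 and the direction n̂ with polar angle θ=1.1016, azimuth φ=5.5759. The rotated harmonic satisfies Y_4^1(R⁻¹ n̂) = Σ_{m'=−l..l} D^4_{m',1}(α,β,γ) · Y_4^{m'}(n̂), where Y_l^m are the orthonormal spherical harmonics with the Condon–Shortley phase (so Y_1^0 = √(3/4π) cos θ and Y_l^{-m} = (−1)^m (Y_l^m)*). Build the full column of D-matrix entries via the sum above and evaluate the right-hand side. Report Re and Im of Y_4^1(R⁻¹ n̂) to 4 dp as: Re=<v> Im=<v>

Need the full column D^4_{m',1} for m'=−4..4 at α=4.7599, β=1.7894, γ=3.8106.
cos(β/2)=0.625753, sin(β/2)=0.780021
d^4_{-4,1}: single k=5 term ⇒ +0.529462;  D = -0.469884+0.244008i
d^4_{-3,1}: k∈[4..5] ⇒ +0.750856 -0.700027 = +0.050828;  D = -0.025541-0.043945i
d^4_{-2,1}: k∈[3..5] ⇒ +0.643945 -1.500885 +0.466428 = -0.390512;  D = -0.327930+0.212041i
d^4_{-1,1}: k∈[2..5] ⇒ +0.365283 -1.702780 +1.322927 -0.137041 = -0.151611;  D = -0.088276-0.123261i
d^4_{0,1}: k∈[1..4] ⇒ +0.131051 -1.221800 +1.898486 -0.491658 = +0.316079;  D = -0.247944+0.196035i
d^4_{1,1}: k∈[0..3] ⇒ +0.023508 -0.547925 +1.702780 -0.881952 = +0.296412;  D = -0.194672-0.223523i
d^4_{2,1}: k∈[0..2] ⇒ -0.124326 +0.965917 -1.000590 = -0.158999;  D = -0.114806+0.110001i
d^4_{3,1}: k∈[0..1] ⇒ +0.289935 -0.750856 = -0.460921;  D = -0.334328-0.317290i
d^4_{4,1}: single k=0 term ⇒ -0.340744;  D = +0.222559-0.258019i
Y_4^{m'}(θ=1.1016,φ=5.5759) and Σ D·Y over m':
  (-0.4699+0.2440i)·(-0.2665+0.0861i)  (-0.0255-0.0439i)·(-0.2103+0.3421i)  (-0.3279+0.2120i)·(+0.0179+0.1134i)  (-0.0883-0.1233i)·(-0.2275-0.1945i)  (-0.2479+0.1960i)·(-0.1767+0.0000i)  (-0.1947-0.2235i)·(+0.2275-0.1945i)  (-0.1148+0.1100i)·(+0.0179-0.1134i)  (-0.3343-0.3173i)·(+0.2103+0.3421i)  (+0.2226-0.2580i)·(-0.2665-0.0861i)
Y_4^1(R⁻¹ n̂) = +0.014053-0.257318i

Re=0.0141 Im=-0.2573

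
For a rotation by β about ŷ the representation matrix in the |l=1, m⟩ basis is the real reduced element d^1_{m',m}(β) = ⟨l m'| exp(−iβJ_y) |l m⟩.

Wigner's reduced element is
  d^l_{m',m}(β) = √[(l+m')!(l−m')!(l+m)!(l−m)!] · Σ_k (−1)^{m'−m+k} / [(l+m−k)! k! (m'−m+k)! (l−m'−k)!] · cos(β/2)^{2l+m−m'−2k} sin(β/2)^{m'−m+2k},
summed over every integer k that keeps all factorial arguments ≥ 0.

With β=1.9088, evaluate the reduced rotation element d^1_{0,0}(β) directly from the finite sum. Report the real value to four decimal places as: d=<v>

d=-0.3316

d^1_{0,0}(β=1.9088) via Wigner's sum:
Half-angle: c=0.578098, s=0.815967. N=√(1·1·1·1)=1.000000
Admissible k: 0..1 (factorial args all ≥0)
  k=0: (−1)^0·1.0000/(1)·0.5781^2·0.8160^0 = +0.334198
  k=1: (−1)^1·1.0000/(1)·0.5781^0·0.8160^2 = -0.665802
d^1_{0,0}(1.9088) = +0.334198 -0.665802 = -0.331604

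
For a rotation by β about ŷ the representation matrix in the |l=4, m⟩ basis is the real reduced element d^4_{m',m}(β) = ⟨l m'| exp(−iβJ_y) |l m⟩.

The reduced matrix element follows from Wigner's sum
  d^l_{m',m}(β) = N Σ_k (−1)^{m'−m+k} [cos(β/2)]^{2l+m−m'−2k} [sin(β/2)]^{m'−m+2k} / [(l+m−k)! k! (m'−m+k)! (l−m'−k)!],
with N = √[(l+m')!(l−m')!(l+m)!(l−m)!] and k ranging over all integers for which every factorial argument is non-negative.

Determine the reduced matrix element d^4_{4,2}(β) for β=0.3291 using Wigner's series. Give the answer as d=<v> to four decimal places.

d^4_{4,2}(β=0.3291) via Wigner's sum:
With c≡cos(β/2)=0.986492 and s≡sin(β/2)=0.163808, N=[40320·1·720·2]^{1/2}=7619.763776
The bounds max(0,m−m')=0 and min(l+m,l−m')=0 give 1 term
  k=0: (−1)^2·7619.7638/(1440)·0.9865^6·0.1638^2 = +0.130862
d^4_{4,2}(0.3291) = +0.130862

d=0.1309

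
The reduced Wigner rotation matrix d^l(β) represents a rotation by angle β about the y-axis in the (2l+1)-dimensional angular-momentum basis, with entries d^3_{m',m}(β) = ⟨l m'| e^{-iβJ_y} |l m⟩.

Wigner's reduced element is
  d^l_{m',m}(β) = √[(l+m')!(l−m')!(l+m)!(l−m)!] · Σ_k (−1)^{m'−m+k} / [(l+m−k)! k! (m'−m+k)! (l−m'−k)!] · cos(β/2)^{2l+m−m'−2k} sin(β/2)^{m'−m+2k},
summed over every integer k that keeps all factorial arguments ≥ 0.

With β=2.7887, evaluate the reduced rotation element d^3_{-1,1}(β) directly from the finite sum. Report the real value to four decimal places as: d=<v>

d^3_{-1,1}(β=2.7887) via Wigner's sum:
With c≡cos(β/2)=0.175532 and s≡sin(β/2)=0.984474, N=[2·24·24·2]^{1/2}=48.000000
The bounds max(0,m−m')=2 and min(l+m,l−m')=4 give 3 terms
  k=2: (−1)^0·48.0000/(8)·0.1755^4·0.9845^2 = +0.005521
  k=3: (−1)^1·48.0000/(6)·0.1755^2·0.9845^4 = -0.231537
  k=4: (−1)^2·48.0000/(48)·0.1755^0·0.9845^6 = +0.910384
d^3_{-1,1}(2.7887) = +0.005521 -0.231537 +0.910384 = +0.684368

d=0.6844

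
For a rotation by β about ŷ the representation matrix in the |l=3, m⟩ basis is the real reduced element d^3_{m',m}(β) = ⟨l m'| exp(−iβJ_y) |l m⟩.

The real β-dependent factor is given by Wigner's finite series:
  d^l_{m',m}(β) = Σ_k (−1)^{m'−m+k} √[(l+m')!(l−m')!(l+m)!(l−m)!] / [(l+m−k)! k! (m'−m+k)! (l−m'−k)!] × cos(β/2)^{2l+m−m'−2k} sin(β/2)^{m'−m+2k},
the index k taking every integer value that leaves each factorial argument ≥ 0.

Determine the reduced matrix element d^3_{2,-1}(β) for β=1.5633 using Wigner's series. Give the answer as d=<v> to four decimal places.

d=-0.4011

d^3_{2,-1}(β=1.5633) via Wigner's sum:
Half-angle: c=0.709752, s=0.704451. N=√(120·1·2·24)=75.894664
k: max(0,(-1)−(2))=0 … min(3+(-1),3−(2))=1
  k=0: (−1)^3·75.8947/(12)·0.7098^3·0.7045^3 = -0.790503
  k=1: (−1)^4·75.8947/(24)·0.7098^1·0.7045^5 = +0.389370
d^3_{2,-1}(1.5633) = -0.790503 +0.389370 = -0.401133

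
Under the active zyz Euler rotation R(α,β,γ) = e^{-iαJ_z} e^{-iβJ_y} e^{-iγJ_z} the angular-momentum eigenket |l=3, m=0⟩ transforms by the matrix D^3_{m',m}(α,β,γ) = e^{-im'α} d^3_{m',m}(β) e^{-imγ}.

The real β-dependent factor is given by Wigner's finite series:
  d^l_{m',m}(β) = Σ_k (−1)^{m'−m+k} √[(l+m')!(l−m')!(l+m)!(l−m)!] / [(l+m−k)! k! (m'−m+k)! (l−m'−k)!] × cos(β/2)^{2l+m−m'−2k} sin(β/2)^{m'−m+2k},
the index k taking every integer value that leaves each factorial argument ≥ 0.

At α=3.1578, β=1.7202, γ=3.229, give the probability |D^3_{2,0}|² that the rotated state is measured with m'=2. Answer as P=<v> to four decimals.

P=0.0397

First d^3_{2,0}(β=1.7202), then the phase factors e^{-i(2)α} and e^{-i(0)γ}:
Half-angle: c=0.652362, s=0.757908. N=√(120·1·6·6)=65.726707
k∈{0,1} keeps every argument non-negative
  k=0: (−1)^2·65.7267/(12)·0.6524^4·0.7579^2 = +0.569832
  k=1: (−1)^3·65.7267/(12)·0.6524^2·0.7579^4 = -0.769136
d^3_{2,0}(1.7202) = +0.569832 -0.769136 = -0.199303
|D^3_{2,0}|² = |d^3_{2,0}(β)|² = (-0.199303)² = 0.039722 (the z-rotation phases have unit modulus)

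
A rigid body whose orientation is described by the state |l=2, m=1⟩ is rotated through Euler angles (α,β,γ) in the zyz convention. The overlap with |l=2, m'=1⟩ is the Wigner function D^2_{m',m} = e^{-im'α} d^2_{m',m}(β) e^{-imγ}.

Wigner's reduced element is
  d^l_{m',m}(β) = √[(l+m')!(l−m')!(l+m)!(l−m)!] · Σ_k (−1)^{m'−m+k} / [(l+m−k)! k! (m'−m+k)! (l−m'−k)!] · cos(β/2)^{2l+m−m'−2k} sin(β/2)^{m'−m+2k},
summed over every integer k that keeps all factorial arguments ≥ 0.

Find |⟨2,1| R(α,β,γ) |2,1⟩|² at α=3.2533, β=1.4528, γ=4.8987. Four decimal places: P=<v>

P=0.1826

First d^2_{1,1}(β=1.4528), then the phase factors e^{-i(1)α} and e^{-i(1)γ}:
With c≡cos(β/2)=0.747570 and s≡sin(β/2)=0.664183, N=[6·1·6·1]^{1/2}=6.000000
The bounds max(0,m−m')=0 and min(l+m,l−m')=1 give 2 terms
  k=0: (−1)^0·6.0000/(6)·0.7476^4·0.6642^0 = +0.312326
  k=1: (−1)^1·6.0000/(2)·0.7476^2·0.6642^2 = -0.739606
d^2_{1,1}(1.4528) = +0.312326 -0.739606 = -0.427280
|D^2_{1,1}|² = |d^2_{1,1}(β)|² = (-0.427280)² = 0.182568 (the z-rotation phases have unit modulus)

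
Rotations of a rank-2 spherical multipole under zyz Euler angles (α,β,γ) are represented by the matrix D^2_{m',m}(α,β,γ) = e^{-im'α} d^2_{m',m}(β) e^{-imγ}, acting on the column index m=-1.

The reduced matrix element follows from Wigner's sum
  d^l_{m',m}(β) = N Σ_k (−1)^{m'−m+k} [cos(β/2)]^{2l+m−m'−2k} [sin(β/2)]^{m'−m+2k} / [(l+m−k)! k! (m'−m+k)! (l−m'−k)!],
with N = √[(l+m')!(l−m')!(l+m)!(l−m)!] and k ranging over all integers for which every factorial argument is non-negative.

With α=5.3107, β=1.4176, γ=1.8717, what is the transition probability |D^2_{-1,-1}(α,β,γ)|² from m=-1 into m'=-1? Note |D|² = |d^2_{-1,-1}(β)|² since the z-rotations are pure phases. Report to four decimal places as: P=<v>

P=0.1603

Split into d^2_{-1,-1}(β=1.4176) × two z-phases.
With c≡cos(β/2)=0.759144 and s≡sin(β/2)=0.650923, N=[1·6·1·6]^{1/2}=6.000000
Admissible k: 0..1 (factorial args all ≥0)
  k=0: (−1)^0·6.0000/(6)·0.7591^4·0.6509^0 = +0.332120
  k=1: (−1)^1·6.0000/(2)·0.7591^2·0.6509^2 = -0.732535
d^2_{-1,-1}(1.4176) = +0.332120 -0.732535 = -0.400415
|D^2_{-1,-1}|² = |d^2_{-1,-1}(β)|² = (-0.400415)² = 0.160332 (the z-rotation phases have unit modulus)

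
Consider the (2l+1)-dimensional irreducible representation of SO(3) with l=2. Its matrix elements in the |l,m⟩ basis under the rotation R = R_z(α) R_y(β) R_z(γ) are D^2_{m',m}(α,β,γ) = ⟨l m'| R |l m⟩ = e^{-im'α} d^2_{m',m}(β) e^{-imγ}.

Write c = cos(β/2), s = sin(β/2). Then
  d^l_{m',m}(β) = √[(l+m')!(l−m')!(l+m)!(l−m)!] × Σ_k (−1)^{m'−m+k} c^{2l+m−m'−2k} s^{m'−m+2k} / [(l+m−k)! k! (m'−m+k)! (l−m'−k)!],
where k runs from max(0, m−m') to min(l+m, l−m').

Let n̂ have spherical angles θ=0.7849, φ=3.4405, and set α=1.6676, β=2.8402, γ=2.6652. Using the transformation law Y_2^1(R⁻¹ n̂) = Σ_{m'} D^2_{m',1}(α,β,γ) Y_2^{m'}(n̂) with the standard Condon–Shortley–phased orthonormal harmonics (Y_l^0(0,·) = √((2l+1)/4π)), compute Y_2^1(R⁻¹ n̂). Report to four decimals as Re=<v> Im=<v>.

Need the full column D^2_{m',1} for m'=−2..2 at α=1.6676, β=2.8402, γ=2.6652.
cos(β/2)=0.150127, sin(β/2)=0.988667
d^2_{-2,1}: single k=3 term ⇒ +0.290160;  D = +0.227434+0.180185i
d^2_{-1,1}: k∈[2..3] ⇒ +0.066090 -0.955432 = -0.889342;  D = -0.482308+0.747200i
d^2_{0,1}: k∈[1..2] ⇒ +0.008194 -0.355372 = -0.347178;  D = +0.308521+0.159208i
d^2_{1,1}: k∈[0..1] ⇒ +0.000508 -0.066090 = -0.065582;  D = +0.024301-0.060914i
d^2_{2,1}: single k=0 term ⇒ -0.006690;  D = -0.006425-0.001867i
Y_2^{m'}(θ=0.7849,φ=3.4405) and Σ D·Y over m':
  (+0.2274+0.1802i)·(+0.1595-0.1086i)  (-0.4823+0.7472i)·(-0.3691+0.1137i)  (+0.3085+0.1592i)·(+0.1582+0.0000i)  (+0.0243-0.0609i)·(+0.3691+0.1137i)  (-0.0064-0.0019i)·(+0.1595+0.1086i)
Y_2^1(R⁻¹ n̂) = +0.212764-0.322186i

Re=0.2128 Im=-0.3222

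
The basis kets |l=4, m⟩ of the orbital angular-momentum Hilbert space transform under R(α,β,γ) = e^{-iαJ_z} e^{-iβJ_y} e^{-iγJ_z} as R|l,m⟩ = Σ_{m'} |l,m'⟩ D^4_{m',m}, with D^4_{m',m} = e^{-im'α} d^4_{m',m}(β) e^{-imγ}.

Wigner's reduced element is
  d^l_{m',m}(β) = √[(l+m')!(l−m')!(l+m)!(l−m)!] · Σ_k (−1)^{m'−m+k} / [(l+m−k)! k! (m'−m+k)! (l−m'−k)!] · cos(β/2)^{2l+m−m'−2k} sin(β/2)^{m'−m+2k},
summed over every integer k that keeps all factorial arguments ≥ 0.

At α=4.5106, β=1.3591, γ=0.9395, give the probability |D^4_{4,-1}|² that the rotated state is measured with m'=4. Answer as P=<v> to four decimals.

P=0.1192

D^4_{4,-1}(4.5106,1.3591,0.9395) = e^{-i·4·4.5106}·d^4_{4,-1}(1.3591)·e^{-i·-1·0.9395}. Compute d first:
With c≡cos(β/2)=0.777856 and s≡sin(β/2)=0.628443, N=[40320·1·6·120]^{1/2}=5387.986637
The bounds max(0,m−m')=0 and min(l+m,l−m')=0 give 1 term
  k=0: (−1)^5·5387.9866/(720)·0.7779^3·0.6284^5 = -0.345240
d^4_{4,-1}(1.3591) = -0.345240
|D^4_{4,-1}|² = |d^4_{4,-1}(β)|² = (-0.345240)² = 0.119190 (the z-rotation phases have unit modulus)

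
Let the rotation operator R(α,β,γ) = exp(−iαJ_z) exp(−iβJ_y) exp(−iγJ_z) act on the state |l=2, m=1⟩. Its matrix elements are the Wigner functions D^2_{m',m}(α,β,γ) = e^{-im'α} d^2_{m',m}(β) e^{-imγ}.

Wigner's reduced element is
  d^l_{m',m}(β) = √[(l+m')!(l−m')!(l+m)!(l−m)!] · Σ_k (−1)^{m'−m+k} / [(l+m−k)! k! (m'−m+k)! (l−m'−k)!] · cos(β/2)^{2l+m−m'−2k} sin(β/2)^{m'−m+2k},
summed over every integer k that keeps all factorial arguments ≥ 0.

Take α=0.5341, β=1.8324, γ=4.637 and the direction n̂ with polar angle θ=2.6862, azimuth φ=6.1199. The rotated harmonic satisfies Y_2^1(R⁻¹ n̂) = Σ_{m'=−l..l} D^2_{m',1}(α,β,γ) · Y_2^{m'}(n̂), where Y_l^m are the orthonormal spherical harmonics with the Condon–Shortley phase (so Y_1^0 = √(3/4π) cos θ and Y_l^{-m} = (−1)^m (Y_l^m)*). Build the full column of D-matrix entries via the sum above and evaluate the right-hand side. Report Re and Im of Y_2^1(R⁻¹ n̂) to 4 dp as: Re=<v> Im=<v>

Need the full column D^2_{m',1} for m'=−2..2 at α=0.5341, β=1.8324, γ=4.637.
cos(β/2)=0.608839, sin(β/2)=0.793294
d^2_{-2,1}: single k=3 term ⇒ +0.607903;  D = -0.553269+0.251873i
d^2_{-1,1}: k∈[2..3] ⇒ +0.699833 -0.396037 = +0.303796;  D = -0.173907+0.249094i
d^2_{0,1}: k∈[1..2] ⇒ +0.438548 -0.744527 = -0.305979;  D = +0.023046-0.305110i
d^2_{1,1}: k∈[0..1] ⇒ +0.137407 -0.699833 = -0.562426;  D = -0.249038-0.504284i
d^2_{2,1}: single k=0 term ⇒ -0.358073;  D = -0.299909-0.195629i
Y_2^{m'}(θ=2.6862,φ=6.1199) and Σ D·Y over m':
  (-0.5533+0.2519i)·(+0.0708+0.0240i)  (-0.1739+0.2491i)·(-0.3011-0.0496i)  (+0.0230-0.3051i)·(+0.4478+0.0000i)  (-0.2490-0.5043i)·(+0.3011-0.0496i)  (-0.2999-0.1956i)·(+0.0708-0.0240i)
Y_2^1(R⁻¹ n̂) = -0.096068-0.344564i

Re=-0.0961 Im=-0.3446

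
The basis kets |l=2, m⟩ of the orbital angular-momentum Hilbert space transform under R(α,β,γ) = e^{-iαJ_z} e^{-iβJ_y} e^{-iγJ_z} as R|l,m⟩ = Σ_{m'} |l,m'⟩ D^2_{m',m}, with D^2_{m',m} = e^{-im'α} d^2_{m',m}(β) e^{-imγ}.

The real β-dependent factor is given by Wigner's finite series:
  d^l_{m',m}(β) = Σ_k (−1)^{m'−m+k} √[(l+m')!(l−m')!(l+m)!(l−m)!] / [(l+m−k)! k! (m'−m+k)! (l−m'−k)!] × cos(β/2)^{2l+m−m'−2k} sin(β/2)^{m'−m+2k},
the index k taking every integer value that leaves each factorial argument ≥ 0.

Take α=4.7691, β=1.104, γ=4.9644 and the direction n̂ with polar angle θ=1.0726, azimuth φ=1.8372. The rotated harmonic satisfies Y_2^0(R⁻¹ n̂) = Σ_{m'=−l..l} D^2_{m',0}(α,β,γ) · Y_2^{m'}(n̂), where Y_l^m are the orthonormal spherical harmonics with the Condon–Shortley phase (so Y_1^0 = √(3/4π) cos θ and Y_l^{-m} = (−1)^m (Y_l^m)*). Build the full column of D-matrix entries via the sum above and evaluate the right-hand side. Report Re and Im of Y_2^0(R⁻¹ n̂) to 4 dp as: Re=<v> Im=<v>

Need the full column D^2_{m',0} for m'=−2..2 at α=4.7691, β=1.104, γ=4.9644.
cos(β/2)=0.851477, sin(β/2)=0.524391
d^2_{-2,0}: single k=2 term ⇒ +0.488352;  D = -0.485214-0.055271i
d^2_{-1,0}: k∈[1..2] ⇒ +0.792959 -0.300757 = +0.492202;  D = +0.027898-0.491411i
d^2_{0,0}: k∈[0..2] ⇒ +0.525645 -0.797475 +0.075617 = -0.196213;  D = -0.196213+0.000000i
d^2_{1,0}: k∈[0..1] ⇒ -0.792959 +0.300757 = -0.492202;  D = -0.027898-0.491411i
d^2_{2,0}: single k=0 term ⇒ +0.488352;  D = -0.485214+0.055271i
Y_2^{m'}(θ=1.0726,φ=1.8372) and Σ D·Y over m':
  (-0.4852-0.0553i)·(-0.2568+0.1514i)  (+0.0279-0.4914i)·(-0.0854-0.3128i)  (-0.1962+0.0000i)·(-0.0993+0.0000i)  (-0.0279-0.4914i)·(+0.0854-0.3128i)  (-0.4852+0.0553i)·(-0.2568-0.1514i)
Y_2^0(R⁻¹ n̂) = -0.026838+0.000000i

Re=-0.0268 Im=0.0000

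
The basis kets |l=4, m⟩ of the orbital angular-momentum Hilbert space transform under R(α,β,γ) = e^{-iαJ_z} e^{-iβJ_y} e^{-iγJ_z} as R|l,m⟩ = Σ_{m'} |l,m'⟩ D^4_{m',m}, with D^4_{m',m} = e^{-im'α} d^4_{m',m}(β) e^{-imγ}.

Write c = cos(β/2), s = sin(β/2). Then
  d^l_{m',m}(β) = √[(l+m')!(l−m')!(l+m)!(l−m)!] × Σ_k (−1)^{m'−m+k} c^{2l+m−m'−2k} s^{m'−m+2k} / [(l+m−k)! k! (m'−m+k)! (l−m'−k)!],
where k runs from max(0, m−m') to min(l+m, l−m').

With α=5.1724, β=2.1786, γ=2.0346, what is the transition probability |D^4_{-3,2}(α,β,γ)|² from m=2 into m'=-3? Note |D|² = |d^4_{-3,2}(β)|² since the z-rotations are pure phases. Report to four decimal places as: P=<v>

P=0.0181

D^4_{-3,2}(5.1724,2.1786,2.0346) = e^{-i·-3·5.1724}·d^4_{-3,2}(2.1786)·e^{-i·2·2.0346}. Compute d first:
Half-angle: c=0.463106, s=0.886303. N=√(1·5040·720·2)=2693.993318
Admissible k: 5..6 (factorial args all ≥0)
  k=5: (−1)^0·2693.9933/(240)·0.4631^3·0.8863^5 = +0.609729
  k=6: (−1)^1·2693.9933/(720)·0.4631^1·0.8863^7 = -0.744423
d^4_{-3,2}(2.1786) = +0.609729 -0.744423 = -0.134693
|D^4_{-3,2}|² = |d^4_{-3,2}(β)|² = (-0.134693)² = 0.018142 (the z-rotation phases have unit modulus)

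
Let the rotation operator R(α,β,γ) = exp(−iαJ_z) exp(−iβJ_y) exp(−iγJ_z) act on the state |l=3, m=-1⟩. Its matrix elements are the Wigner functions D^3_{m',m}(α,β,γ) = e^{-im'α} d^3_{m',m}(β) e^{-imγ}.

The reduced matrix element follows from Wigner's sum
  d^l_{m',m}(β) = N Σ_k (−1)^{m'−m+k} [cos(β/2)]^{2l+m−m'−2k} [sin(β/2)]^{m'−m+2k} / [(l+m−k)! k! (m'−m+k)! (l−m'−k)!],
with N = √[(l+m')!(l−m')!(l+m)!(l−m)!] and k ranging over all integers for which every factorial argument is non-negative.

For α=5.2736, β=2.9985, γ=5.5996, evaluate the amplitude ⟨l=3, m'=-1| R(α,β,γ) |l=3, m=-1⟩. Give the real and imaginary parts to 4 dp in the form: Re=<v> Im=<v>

Re=-0.0037 Im=-0.0299

D^3_{-1,-1}(5.2736,2.9985,5.5996) = e^{-i·-1·5.2736}·d^3_{-1,-1}(2.9985)·e^{-i·-1·5.5996}. Compute d first:
c=cos(2.9985/2)=0.071485, s=sin(2.9985/2)=0.997442; N=√[2·24·2·24]=48.000000
The bounds max(0,m−m')=0 and min(l+m,l−m')=2 give 3 terms
  k=0: (−1)^0·48.0000/(48)·0.0715^6·0.9974^0 = +0.000000
  k=1: (−1)^1·48.0000/(6)·0.0715^4·0.9974^2 = -0.000208
  k=2: (−1)^2·48.0000/(8)·0.0715^2·0.9974^4 = +0.030348
d^3_{-1,-1}(2.9985) = +0.000000 -0.000208 +0.030348 = +0.030141
Phases: e^{-i·(-1)·5.2736}=+0.532212-0.846611i, e^{-i·(-1)·5.5996}=+0.775313-0.631577i ⇒ D=-0.003679-0.029915i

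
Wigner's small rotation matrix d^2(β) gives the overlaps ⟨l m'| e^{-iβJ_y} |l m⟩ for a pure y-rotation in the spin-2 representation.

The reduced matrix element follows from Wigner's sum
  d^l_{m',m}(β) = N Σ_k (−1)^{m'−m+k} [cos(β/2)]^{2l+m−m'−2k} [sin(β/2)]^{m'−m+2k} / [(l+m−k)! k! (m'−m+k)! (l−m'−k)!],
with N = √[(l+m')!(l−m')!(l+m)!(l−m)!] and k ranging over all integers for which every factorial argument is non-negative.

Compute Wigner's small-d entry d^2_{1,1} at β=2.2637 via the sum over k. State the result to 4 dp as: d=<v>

d=-0.4114

d^2_{1,1}(β=2.2637) via Wigner's sum:
Half-angle: c=0.424986, s=0.905200. N=√(6·1·6·1)=6.000000
Admissible k: 0..1 (factorial args all ≥0)
  k=0: (−1)^0·6.0000/(6)·0.4250^4·0.9052^0 = +0.032621
  k=1: (−1)^1·6.0000/(2)·0.4250^2·0.9052^2 = -0.443976
d^2_{1,1}(2.2637) = +0.032621 -0.443976 = -0.411355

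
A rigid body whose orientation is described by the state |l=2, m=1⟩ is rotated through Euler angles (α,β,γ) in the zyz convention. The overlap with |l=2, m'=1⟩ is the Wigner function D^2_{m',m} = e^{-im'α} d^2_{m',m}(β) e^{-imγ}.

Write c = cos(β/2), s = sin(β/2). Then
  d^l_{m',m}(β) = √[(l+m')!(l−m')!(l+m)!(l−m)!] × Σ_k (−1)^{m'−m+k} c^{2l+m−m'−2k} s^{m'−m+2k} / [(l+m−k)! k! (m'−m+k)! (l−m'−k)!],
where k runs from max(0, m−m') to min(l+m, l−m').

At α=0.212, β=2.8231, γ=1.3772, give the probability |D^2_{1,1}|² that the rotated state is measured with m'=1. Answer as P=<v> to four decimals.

P=0.0053

D^2_{1,1}(0.212,2.8231,1.3772) = e^{-i·1·0.212}·d^2_{1,1}(2.8231)·e^{-i·1·1.3772}. Compute d first:
With c≡cos(β/2)=0.158574 and s≡sin(β/2)=0.987347, N=[6·1·6·1]^{1/2}=6.000000
k: max(0,(1)−(1))=0 … min(2+(1),2−(1))=1
  k=0: (−1)^0·6.0000/(6)·0.1586^4·0.9873^0 = +0.000632
  k=1: (−1)^1·6.0000/(2)·0.1586^2·0.9873^2 = -0.073540
d^2_{1,1}(2.8231) = +0.000632 -0.073540 = -0.072908
|D^2_{1,1}|² = |d^2_{1,1}(β)|² = (-0.072908)² = 0.005316 (the z-rotation phases have unit modulus)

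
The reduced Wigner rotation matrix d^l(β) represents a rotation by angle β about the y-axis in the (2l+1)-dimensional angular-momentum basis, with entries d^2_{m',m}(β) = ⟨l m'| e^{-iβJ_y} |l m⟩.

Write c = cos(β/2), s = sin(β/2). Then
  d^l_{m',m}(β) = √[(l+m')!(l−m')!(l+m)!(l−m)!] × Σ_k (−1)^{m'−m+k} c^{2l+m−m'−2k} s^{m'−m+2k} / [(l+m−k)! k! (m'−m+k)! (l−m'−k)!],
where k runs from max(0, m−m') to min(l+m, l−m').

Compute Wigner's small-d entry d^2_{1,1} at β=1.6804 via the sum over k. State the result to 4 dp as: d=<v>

d=-0.5427

d^2_{1,1}(β=1.6804) via Wigner's sum:
With c≡cos(β/2)=0.667314 and s≡sin(β/2)=0.744777, N=[6·1·6·1]^{1/2}=6.000000
The bounds max(0,m−m')=0 and min(l+m,l−m')=1 give 2 terms
  k=0: (−1)^0·6.0000/(6)·0.6673^4·0.7448^0 = +0.198299
  k=1: (−1)^1·6.0000/(2)·0.6673^2·0.7448^2 = -0.741026
d^2_{1,1}(1.6804) = +0.198299 -0.741026 = -0.542727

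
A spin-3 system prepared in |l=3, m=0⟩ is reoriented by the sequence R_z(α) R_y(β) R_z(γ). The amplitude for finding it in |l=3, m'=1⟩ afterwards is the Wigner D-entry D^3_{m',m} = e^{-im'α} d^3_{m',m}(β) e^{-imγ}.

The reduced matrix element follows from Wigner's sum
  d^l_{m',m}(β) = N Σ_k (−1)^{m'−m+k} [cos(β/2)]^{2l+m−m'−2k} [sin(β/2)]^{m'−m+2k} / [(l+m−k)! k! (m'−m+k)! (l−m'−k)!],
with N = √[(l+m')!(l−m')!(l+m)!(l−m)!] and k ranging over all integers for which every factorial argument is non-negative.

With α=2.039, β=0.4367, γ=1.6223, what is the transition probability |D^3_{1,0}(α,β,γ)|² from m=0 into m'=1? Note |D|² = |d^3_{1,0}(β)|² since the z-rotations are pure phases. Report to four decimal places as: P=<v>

P=0.3235

Split into d^3_{1,0}(β=0.4367) × two z-phases.
Half-angle: c=0.976256, s=0.216619. N=√(24·2·6·6)=41.569219
The bounds max(0,m−m')=0 and min(l+m,l−m')=2 give 3 terms
  k=0: (−1)^1·41.5692/(12)·0.9763^5·0.2166^1 = -0.665436
  k=1: (−1)^2·41.5692/(4)·0.9763^3·0.2166^3 = +0.098286
  k=2: (−1)^3·41.5692/(12)·0.9763^1·0.2166^5 = -0.001613
d^3_{1,0}(0.4367) = -0.665436 +0.098286 -0.001613 = -0.568763
|D^3_{1,0}|² = |d^3_{1,0}(β)|² = (-0.568763)² = 0.323491 (the z-rotation phases have unit modulus)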